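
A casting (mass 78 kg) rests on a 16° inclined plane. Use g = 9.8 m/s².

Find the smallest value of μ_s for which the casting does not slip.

μ_s,min ≈ 0.287

At the slip threshold m g sin θ = μ_s m g cos θ, so μ_s,min = tan θ.
μ_s,min = tan 16° = 0.287.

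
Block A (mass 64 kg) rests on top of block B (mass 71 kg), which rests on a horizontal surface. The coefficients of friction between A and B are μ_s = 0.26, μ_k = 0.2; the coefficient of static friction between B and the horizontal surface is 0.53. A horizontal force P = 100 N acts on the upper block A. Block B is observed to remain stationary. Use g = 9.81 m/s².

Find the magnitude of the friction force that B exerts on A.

f ≈ 100 N

Normal force at the A–B interface: N₁ = m_A g = 627.8 N.
So the A–B interface can sustain at most μ_s N₁ = 163.2 N of static friction.
P = 100 N is within that limit, so A and B move together (both at rest); the A–B friction is simply f₁ = P = 100 N.
By Newton's third law B feels 100 N forward from A. With B stationary, the floor's static friction on B balances it: f₂ = 100 N (well within μ_s(m_A+m_B)g = 701.9 N).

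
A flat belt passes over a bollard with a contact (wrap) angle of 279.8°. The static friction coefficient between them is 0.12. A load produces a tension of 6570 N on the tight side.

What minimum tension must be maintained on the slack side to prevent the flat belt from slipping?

Capstan equation at impending slip: T_tight/T_slack = e^{μβ}.
β = 279.8° = 4.883 rad; e^{μβ} = e^{0.12×4.883} = 1.797.
T_slack = T_tight / e^{μβ} = 6570 / 1.797 = 3660 N.

T_min ≈ 3660 N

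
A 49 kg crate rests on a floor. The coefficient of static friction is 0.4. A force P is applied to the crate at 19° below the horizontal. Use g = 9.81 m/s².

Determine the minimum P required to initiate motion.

N = m g + P sin α (the push presses the crate into the floor).
At impending slip, P cos α = μ_s N = μ_s (m g + P sin α).
Solving: P (cos α − μ_s sin α) = μ_s m g → P = 0.4×481/(cos 19° − 0.4 sin 19°) = 192/0.8153 = 236 N.

P ≈ 236 N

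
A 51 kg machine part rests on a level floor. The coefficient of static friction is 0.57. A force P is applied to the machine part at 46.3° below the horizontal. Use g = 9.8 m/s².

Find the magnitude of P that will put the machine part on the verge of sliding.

P ≈ 1020 N

N = m g + P sin α (the push presses the machine part into the level floor).
At impending slip, P cos α = μ_s N = μ_s (m g + P sin α).
Solving: P (cos α − μ_s sin α) = μ_s m g → P = 0.57×500/(cos 46.3° − 0.57 sin 46.3°) = 285/0.2788 = 1020 N.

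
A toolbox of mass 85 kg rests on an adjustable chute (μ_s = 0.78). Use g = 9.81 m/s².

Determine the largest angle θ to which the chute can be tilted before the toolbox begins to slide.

θ_max ≈ 38°

At the slip threshold, m g sin θ = μ_s · m g cos θ, so tan θ = μ_s.
θ_max = arctan(0.78) = 38°.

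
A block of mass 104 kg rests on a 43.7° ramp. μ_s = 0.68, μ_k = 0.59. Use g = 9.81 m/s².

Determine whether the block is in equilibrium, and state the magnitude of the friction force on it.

f ≈ 435 N

N = m g cos θ = 738 N.
Down-slope weight component: m g sin θ = 705 N.
μ_s N = 502 N.
705 > 502 N, so it slides; kinetic friction f = μ_k N = 0.59×738 = 435 N.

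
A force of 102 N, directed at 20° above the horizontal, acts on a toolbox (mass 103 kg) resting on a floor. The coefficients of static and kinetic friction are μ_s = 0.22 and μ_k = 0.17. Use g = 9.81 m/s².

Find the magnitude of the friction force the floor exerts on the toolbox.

N = m g − P sin α = 1010 − 102×sin 20° = 975.5 N.
The horizontal driving force is P cos α = 95.85 N, so equilibrium needs friction f = 95.85 N.
μ_s N = 0.22 × 975.5 = 214.6 N.
95.85 ≤ 214.6 N → static; friction equals the required 95.8 N.

f ≈ 95.8 N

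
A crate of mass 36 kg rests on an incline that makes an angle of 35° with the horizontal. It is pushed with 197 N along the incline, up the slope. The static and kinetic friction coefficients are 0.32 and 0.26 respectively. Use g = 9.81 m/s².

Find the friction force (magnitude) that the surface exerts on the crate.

Perpendicular to the surface, N = m g cos θ = 36·9.81·cos 35° = 289.3 N.
Parallel to the incline, ΣF = 0 gives f = m g sin θ − P = 202.6 − 197 = 5.564 N (up-slope positive).
The static-friction ceiling is μ_s N = 0.32 × 289.3 = 92.57 N.
Since |5.564| ≤ 92.57 N, the crate remains in static equilibrium and friction takes exactly the required value.

f ≈ 5.56 N (up the incline)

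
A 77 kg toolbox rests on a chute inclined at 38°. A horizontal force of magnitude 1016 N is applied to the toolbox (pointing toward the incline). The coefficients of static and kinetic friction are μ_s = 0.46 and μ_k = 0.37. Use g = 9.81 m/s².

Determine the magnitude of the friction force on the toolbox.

f ≈ 336 N (down the incline)

The horizontal push has a component P sin θ into the surface, so N = m g cos θ + P sin θ = 595.2 + 625.5 = 1221 N.
Parallel to the incline: P cos θ − m g sin θ = 800.6 − 465.1 = 335.6 N; the friction needed to balance this is 335.6 N acting down the slope.
The limit of static friction is μ_s N = 561.5 N.
Since 335.6 N is within the 561.5 N limit, the toolbox stays put and friction is exactly 336 N.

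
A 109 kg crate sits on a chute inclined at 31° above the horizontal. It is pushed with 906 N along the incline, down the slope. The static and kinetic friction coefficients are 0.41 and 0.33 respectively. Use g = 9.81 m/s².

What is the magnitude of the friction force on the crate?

f ≈ 302 N (up the incline)

Normal force: N = m g cos θ = 109 × 9.81 × cos 31° = 916.6 N.
Parallel to the incline, ΣF = 0 gives f = m g sin θ + P = 550.7 + 906 = 1457 N (up-slope positive).
Static friction can supply at most μ_s N = 375.8 N.
Since |1457| > 375.8 N, static friction cannot hold it; the crate slides down the incline and kinetic friction applies: f = μ_k N = 0.33 × 916.6 = 302 N.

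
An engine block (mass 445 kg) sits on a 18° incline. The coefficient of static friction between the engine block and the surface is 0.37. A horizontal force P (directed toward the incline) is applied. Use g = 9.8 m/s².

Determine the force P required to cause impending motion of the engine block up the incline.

P ≈ 3440 N

At impending motion up the slope, friction acts down-slope at its limit: f = μ_s N.
Perpendicular to the incline: N = m g cos θ + P sin θ.
Along the incline: P cos θ = m g sin θ + μ_s N = m g sin θ + μ_s (m g cos θ + P sin θ).
Solving, P (cos θ − μ_s sin θ) = m g (sin θ + μ_s cos θ), so P = 445×9.8×(sin 18° + 0.37 cos 18°)/(cos 18° − 0.37 sin 18°) = 4360×0.6609/0.8367 = 3440 N.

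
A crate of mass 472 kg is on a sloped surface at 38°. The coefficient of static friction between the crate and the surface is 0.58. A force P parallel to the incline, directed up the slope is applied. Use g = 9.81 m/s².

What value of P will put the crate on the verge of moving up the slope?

P ≈ 4970 N

At impending motion up the slope, friction acts down-slope at its limit: f = μ_s N.
P is parallel to the surface, so N = m g cos θ = 3650 N.
Along the incline: P = m g sin θ + μ_s N = 2850 + 0.58×3650 = 4970 N.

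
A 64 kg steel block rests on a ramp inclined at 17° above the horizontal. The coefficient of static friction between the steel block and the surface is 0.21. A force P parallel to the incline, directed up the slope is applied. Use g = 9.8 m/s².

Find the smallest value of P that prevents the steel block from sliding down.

P_min ≈ 57.4 N

The steel block tends to slide down (tan θ > μ_s), so at the point of impending slip friction acts up-slope at its limit: f = μ_s N.
P is parallel to the surface, so N = m g cos θ = 600 N.
Along the incline: P + μ_s N = m g sin θ, so P = 183 − 0.21×600 = 57.4 N.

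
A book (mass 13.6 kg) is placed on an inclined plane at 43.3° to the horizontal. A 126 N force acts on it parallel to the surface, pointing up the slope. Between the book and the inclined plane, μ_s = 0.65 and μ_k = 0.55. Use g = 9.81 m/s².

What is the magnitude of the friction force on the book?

Normal force: N = m g cos θ = 13.6 × 9.81 × cos 43.3° = 97.1 N.
For equilibrium along the incline the friction force must supply f = m g sin θ − P = 91.5 − 126 = -34.5 N (positive meaning up-slope).
The static-friction ceiling is μ_s N = 0.65 × 97.1 = 63.11 N.
Since |-34.5| ≤ 63.11 N, no slip — friction simply equals what equilibrium demands.

f ≈ 34.5 N (down the incline)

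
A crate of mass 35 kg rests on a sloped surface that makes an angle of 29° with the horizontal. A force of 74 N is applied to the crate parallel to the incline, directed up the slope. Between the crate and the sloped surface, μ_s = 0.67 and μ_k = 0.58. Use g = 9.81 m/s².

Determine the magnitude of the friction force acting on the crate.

f ≈ 92.5 N (up the incline)

Normal force: N = m g cos θ = 35 × 9.81 × cos 29° = 300.3 N.
For equilibrium along the incline the friction force must supply f = m g sin θ − P = 166.5 − 74 = 92.46 N (positive meaning up-slope).
The static-friction ceiling is μ_s N = 0.67 × 300.3 = 201.2 N.
Since |92.46| ≤ 201.2 N, static friction is sufficient; f equals the required value, not μ_s N.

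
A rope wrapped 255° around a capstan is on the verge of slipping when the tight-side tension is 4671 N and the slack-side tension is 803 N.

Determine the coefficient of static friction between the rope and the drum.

μ ≈ 0.396

T₂/T₁ = e^{μβ} → μ = ln(T₂/T₁)/β.
β = 255° = 4.451 rad.
μ = ln(4671/803)/4.451 = ln(5.817)/4.451 = 0.396.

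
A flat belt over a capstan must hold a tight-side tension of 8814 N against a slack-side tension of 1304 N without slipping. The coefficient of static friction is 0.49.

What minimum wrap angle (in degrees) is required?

β_min ≈ 223°

T₂/T₁ = e^{μβ} → β = ln(T₂/T₁)/μ.
β = ln(8814/1304)/0.49 = 1.911/0.49 = 3.9 rad.
In degrees: β = 3.9 × 180/π = 223°.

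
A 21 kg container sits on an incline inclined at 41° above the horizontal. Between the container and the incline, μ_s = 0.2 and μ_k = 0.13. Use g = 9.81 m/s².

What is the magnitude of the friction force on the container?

The normal reaction is N = m g cos θ = 155.5 N.
For equilibrium along the incline, friction must balance the weight component: f = m g sin θ = 135.2 N up the slope.
The static-friction ceiling is μ_s N = 0.2 × 155.5 = 31.1 N.
Since |135.2| > 31.1 N, static friction cannot hold it; the container slides down the incline and kinetic friction applies: f = μ_k N = 0.13 × 155.5 = 20.2 N.

f ≈ 20.2 N (up the incline)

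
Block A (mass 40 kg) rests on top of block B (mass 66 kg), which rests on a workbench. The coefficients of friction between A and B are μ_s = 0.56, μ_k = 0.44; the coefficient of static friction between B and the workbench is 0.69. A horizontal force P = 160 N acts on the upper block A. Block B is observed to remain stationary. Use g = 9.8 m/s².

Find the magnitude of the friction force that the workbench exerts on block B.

Normal force at the A–B interface: N₁ = m_A g = 392 N.
So the A–B interface can sustain at most μ_s N₁ = 219.5 N of static friction.
P = 160 N is within that limit, so A and B move together (both at rest); the A–B friction is simply f₁ = P = 160 N.
B experiences an equal 160 N forward from A (third law). B is in equilibrium, so the floor supplies f₂ = 160 N of static friction (limit μ_s(m_A+m_B)g = 716.8 N, not exceeded).

f ≈ 160 N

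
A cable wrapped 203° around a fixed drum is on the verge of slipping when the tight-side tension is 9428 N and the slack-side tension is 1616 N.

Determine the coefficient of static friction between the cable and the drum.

μ ≈ 0.498

T₂/T₁ = e^{μβ} → μ = ln(T₂/T₁)/β.
β = 203° = 3.543 rad.
μ = ln(9428/1616)/3.543 = ln(5.834)/3.543 = 0.498.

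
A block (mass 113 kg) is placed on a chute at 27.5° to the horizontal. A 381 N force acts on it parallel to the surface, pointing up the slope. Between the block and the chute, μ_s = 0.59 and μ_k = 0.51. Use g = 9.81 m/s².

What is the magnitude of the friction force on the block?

f ≈ 131 N (up the incline)

Normal force: N = m g cos θ = 113 × 9.81 × cos 27.5° = 983.3 N.
The friction needed for equilibrium is m g sin θ − P = 511.9 − 381 = 130.9 N, measured positive up-slope.
Maximum static friction available: μ_s N = 0.59 × 983.3 = 580.1 N.
Since |130.9| ≤ 580.1 N, the block remains in static equilibrium and friction takes exactly the required value.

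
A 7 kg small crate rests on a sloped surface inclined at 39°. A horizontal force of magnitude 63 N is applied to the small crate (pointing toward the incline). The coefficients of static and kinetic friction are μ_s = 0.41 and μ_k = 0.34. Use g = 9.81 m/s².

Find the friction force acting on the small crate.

Resolve perpendicular to the incline: N = m g cos θ + P sin θ = 7×9.81×cos 39° + 63×sin 39° = 93.01 N.
Parallel to the incline: P cos θ − m g sin θ = 48.96 − 43.22 = 5.745 N; the friction needed to balance this is 5.745 N acting down the slope.
The limit of static friction is μ_s N = 38.14 N.
|f_req| = 5.745 ≤ 38.14 N → the small crate is in equilibrium; friction equals the required value.

f ≈ 5.74 N (down the incline)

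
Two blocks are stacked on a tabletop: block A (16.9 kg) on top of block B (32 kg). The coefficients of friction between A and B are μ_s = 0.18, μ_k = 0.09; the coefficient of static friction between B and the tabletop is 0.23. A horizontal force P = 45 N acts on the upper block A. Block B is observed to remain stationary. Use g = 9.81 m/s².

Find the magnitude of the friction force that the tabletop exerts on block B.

f ≈ 14.9 N

The normal force B exerts on A is simply A's weight, N₁ = 165.8 N.
So the A–B interface can sustain at most μ_s N₁ = 29.84 N of static friction.
P = 45 N exceeds that limit, so A slips over B and the interface friction becomes kinetic: f₁ = μ_k N₁ = 0.09×165.8 = 14.9 N.
By Newton's third law B feels 14.9 N forward from A. With B stationary, the floor's static friction on B balances it: f₂ = 14.9 N (well within μ_s(m_A+m_B)g = 110.3 N).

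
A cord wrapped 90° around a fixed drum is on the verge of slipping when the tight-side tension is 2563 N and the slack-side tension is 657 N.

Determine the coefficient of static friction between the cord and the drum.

μ ≈ 0.867

T₂/T₁ = e^{μβ} → μ = ln(T₂/T₁)/β.
β = 90° = 1.571 rad.
μ = ln(2563/657)/1.571 = ln(3.901)/1.571 = 0.867.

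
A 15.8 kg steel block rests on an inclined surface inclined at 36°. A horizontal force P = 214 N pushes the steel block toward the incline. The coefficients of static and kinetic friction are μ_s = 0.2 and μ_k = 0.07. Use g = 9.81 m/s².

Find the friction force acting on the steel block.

Normal direction: N = m g cos θ + P sin θ = 251.2 N.
Parallel to the incline: P cos θ − m g sin θ = 173.1 − 91.11 = 82.02 N; the friction needed to balance this is 82.02 N acting down the slope.
The limit of static friction is μ_s N = 50.24 N.
The required 82.02 N exceeds the static limit, so the steel block slides up-slope and f = μ_k N = 0.07×251.2 = 17.6 N.

f ≈ 17.6 N (down the incline)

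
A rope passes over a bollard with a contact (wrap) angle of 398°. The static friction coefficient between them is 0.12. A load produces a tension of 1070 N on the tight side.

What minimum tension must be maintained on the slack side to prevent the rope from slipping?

T_min ≈ 465 N

Capstan equation at impending slip: T_tight/T_slack = e^{μβ}.
β = 398° = 6.946 rad; e^{μβ} = e^{0.12×6.946} = 2.302.
T_slack = T_tight / e^{μβ} = 1070 / 2.302 = 465 N.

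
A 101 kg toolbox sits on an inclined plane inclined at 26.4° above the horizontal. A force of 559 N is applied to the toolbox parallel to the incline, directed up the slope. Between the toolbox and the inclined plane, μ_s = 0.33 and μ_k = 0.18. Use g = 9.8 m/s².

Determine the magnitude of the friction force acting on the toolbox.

Normal force: N = m g cos θ = 101 × 9.8 × cos 26.4° = 886.6 N.
For equilibrium along the incline the friction force must supply f = m g sin θ − P = 440.1 − 559 = -118.9 N (positive meaning up-slope).
The static-friction ceiling is μ_s N = 0.33 × 886.6 = 292.6 N.
Since |-118.9| ≤ 292.6 N, no slip — friction simply equals what equilibrium demands.

f ≈ 119 N (down the incline)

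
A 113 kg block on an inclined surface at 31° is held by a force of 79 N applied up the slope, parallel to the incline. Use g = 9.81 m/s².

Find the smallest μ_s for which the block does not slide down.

N = m g cos θ = 950.2 N.
Friction must make up the shortfall along the incline: f = m g sin θ − P = 570.9 − 79 = 491.9 N.
At the threshold f = μ_s N, so μ_s,min = 491.9/950.2 = 0.518.

μ_s,min ≈ 0.518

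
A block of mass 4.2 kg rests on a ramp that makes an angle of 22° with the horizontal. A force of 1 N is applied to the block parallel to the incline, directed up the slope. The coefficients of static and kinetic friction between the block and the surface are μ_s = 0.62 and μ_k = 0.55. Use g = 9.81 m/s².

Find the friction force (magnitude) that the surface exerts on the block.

Perpendicular to the surface, N = m g cos θ = 4.2·9.81·cos 22° = 38.2 N.
Parallel to the incline, ΣF = 0 gives f = m g sin θ − P = 15.43 − 1 = 14.43 N (up-slope positive).
The static-friction ceiling is μ_s N = 0.62 × 38.2 = 23.69 N.
Since |14.43| ≤ 23.69 N, no slip — friction simply equals what equilibrium demands.

f ≈ 14.4 N (up the incline)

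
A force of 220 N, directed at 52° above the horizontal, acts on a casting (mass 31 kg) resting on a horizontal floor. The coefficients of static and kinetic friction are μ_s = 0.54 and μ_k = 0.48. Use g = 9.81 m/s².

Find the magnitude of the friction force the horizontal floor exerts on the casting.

f ≈ 62.8 N

Vertical equilibrium gives N = m g − P sin α = 130.7 N.
Horizontally, friction must balance P cos α = 135.4 N.
The static-friction limit is μ_s N = 70.6 N.
The required friction exceeds μ_s N, so the casting moves and f = μ_k N = 62.8 N.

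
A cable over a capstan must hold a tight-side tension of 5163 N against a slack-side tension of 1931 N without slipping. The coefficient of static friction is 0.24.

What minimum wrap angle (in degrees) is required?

β_min ≈ 235°

T₂/T₁ = e^{μβ} → β = ln(T₂/T₁)/μ.
β = ln(5163/1931)/0.24 = 0.9835/0.24 = 4.098 rad.
In degrees: β = 4.098 × 180/π = 235°.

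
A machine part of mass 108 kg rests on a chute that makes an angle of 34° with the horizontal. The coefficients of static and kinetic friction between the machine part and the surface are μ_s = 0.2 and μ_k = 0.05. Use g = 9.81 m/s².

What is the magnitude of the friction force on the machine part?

Normal force: N = m g cos θ = 108 × 9.81 × cos 34° = 878.3 N.
For equilibrium along the incline, friction must balance the weight component: f = m g sin θ = 592.5 N up the slope.
Static friction can supply at most μ_s N = 175.7 N.
Since |592.5| > 175.7 N, static friction cannot hold it; the machine part slides down the incline and kinetic friction applies: f = μ_k N = 0.05 × 878.3 = 43.9 N.

f ≈ 43.9 N (up the incline)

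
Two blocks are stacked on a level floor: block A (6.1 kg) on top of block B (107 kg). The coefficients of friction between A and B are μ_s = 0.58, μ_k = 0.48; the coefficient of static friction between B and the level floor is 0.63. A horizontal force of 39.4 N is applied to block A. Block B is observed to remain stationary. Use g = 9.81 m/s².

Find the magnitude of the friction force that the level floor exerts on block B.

The normal force B exerts on A is simply A's weight, N₁ = 59.84 N.
Maximum static friction on A from B: μ_s N₁ = 0.58×59.84 = 34.71 N.
Since P = 39.4 N > 34.71 N, A slides on B; the A–B friction is kinetic: f₁ = μ_k N₁ = 0.48×59.84 = 28.7 N.
By Newton's third law B feels 28.7 N forward from A. With B stationary, the floor's static friction on B balances it: f₂ = 28.7 N (well within μ_s(m_A+m_B)g = 699 N).

f ≈ 28.7 N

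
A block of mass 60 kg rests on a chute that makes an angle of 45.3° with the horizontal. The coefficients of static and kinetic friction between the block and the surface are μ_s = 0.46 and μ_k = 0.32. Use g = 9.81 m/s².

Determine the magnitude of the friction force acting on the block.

Perpendicular to the surface, N = m g cos θ = 60·9.81·cos 45.3° = 414 N.
For equilibrium along the incline, friction must balance the weight component: f = m g sin θ = 418.4 N up the slope.
Static friction can supply at most μ_s N = 190.4 N.
|418.4| exceeds 190.4 N, so the block slips down-slope; friction is kinetic, f = μ_k N = 0.32×414 = 132 N.

f ≈ 132 N (up the incline)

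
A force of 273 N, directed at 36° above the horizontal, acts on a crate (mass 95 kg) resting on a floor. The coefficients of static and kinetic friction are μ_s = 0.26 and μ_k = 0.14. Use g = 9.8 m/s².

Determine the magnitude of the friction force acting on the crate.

Vertical equilibrium gives N = m g − P sin α = 770.5 N.
For equilibrium, f = P cos α = 273×cos 36° = 220.9 N.
μ_s N = 0.26 × 770.5 = 200.3 N.
220.9 > 200.3 N → the crate slides; f = μ_k N = 0.14×770.5 = 108 N.

f ≈ 108 N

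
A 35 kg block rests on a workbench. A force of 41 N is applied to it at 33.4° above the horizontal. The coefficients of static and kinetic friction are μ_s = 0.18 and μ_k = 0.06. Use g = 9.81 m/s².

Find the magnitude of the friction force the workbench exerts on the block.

f ≈ 34.2 N

Vertical equilibrium gives N = m g − P sin α = 320.8 N.
Horizontally, friction must balance P cos α = 34.23 N.
μ_s N = 0.18 × 320.8 = 57.74 N.
Since 34.23 N does not exceed the limit, the block stays at rest and f = 34.2 N.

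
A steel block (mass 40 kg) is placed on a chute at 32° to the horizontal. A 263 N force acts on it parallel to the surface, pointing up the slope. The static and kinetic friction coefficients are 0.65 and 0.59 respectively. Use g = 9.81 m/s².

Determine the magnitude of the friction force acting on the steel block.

Normal force: N = m g cos θ = 40 × 9.81 × cos 32° = 332.8 N.
The friction needed for equilibrium is m g sin θ − P = 207.9 − 263 = -55.06 N, measured positive up-slope.
The static-friction ceiling is μ_s N = 0.65 × 332.8 = 216.3 N.
Since |-55.06| ≤ 216.3 N, the steel block remains in static equilibrium and friction takes exactly the required value.

f ≈ 55.1 N (down the incline)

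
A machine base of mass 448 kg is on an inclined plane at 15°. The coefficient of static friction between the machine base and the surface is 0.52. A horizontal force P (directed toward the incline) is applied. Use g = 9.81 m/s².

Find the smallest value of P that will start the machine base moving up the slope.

P ≈ 4020 N

At impending motion up the slope, friction acts down-slope at its limit: f = μ_s N.
Perpendicular to the incline: N = m g cos θ + P sin θ.
Along the incline: P cos θ = m g sin θ + μ_s N = m g sin θ + μ_s (m g cos θ + P sin θ).
Solving, P (cos θ − μ_s sin θ) = m g (sin θ + μ_s cos θ), so P = 448×9.81×(sin 15° + 0.52 cos 15°)/(cos 15° − 0.52 sin 15°) = 4390×0.7611/0.8313 = 4020 N.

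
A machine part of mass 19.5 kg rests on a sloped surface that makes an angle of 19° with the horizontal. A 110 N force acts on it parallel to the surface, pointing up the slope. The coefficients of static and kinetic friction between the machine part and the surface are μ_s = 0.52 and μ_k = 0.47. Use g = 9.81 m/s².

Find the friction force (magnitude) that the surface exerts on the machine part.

The normal reaction is N = m g cos θ = 180.9 N.
The friction needed for equilibrium is m g sin θ − P = 62.28 − 110 = -47.72 N, measured positive up-slope.
The static-friction ceiling is μ_s N = 0.52 × 180.9 = 94.05 N.
Since |-47.72| ≤ 94.05 N, the machine part remains in static equilibrium and friction takes exactly the required value.

f ≈ 47.7 N (down the incline)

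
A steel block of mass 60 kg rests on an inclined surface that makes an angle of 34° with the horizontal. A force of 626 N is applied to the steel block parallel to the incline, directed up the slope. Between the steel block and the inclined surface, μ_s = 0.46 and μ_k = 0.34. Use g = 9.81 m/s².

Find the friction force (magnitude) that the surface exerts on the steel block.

f ≈ 166 N (down the incline)

Normal force: N = m g cos θ = 60 × 9.81 × cos 34° = 488 N.
The friction needed for equilibrium is m g sin θ − P = 329.1 − 626 = -296.9 N, measured positive up-slope.
Maximum static friction available: μ_s N = 0.46 × 488 = 224.5 N.
Since |-296.9| > 224.5 N, static friction cannot hold it; the steel block slides up the incline and kinetic friction applies: f = μ_k N = 0.34 × 488 = 166 N.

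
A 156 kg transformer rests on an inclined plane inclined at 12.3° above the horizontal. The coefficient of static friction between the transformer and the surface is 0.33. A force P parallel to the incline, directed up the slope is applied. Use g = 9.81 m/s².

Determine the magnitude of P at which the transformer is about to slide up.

At impending motion up the slope, friction acts down-slope at its limit: f = μ_s N.
P is parallel to the surface, so N = m g cos θ = 1500 N.
Along the incline: P = m g sin θ + μ_s N = 326 + 0.33×1500 = 819 N.

P ≈ 819 N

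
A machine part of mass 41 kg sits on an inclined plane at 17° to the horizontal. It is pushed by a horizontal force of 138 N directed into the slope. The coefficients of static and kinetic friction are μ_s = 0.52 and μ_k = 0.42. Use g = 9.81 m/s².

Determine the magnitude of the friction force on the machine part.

f ≈ 14.4 N (down the incline)

Normal direction: N = m g cos θ + P sin θ = 425 N.
Along the incline, the net driving force (taking up-slope positive) is P cos θ − m g sin θ = 132 − 117.6 = 14.38 N, so equilibrium requires friction f = -14.38 N (down-slope).
The limit of static friction is μ_s N = 221 N.
Since 14.38 N is within the 221 N limit, the machine part stays put and friction is exactly 14.4 N.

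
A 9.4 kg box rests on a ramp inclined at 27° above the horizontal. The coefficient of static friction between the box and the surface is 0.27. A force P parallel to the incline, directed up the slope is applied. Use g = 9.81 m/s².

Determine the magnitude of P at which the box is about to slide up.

P ≈ 64 N

At impending motion up the slope, friction acts down-slope at its limit: f = μ_s N.
P is parallel to the surface, so N = m g cos θ = 82.2 N.
Along the incline: P = m g sin θ + μ_s N = 41.9 + 0.27×82.2 = 64 N.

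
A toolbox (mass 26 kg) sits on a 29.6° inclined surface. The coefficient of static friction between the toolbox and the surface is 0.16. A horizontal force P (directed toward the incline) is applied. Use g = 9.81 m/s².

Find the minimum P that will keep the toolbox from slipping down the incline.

The toolbox tends to slide down (tan θ > μ_s), so at the point of impending slip friction acts up-slope at its limit: f = μ_s N.
Perpendicular to the incline: N = m g cos θ + P sin θ.
Along the incline: P cos θ + μ_s N = m g sin θ, i.e. P cos θ + μ_s (m g cos θ + P sin θ) = m g sin θ.
Solving, P (cos θ + μ_s sin θ) = m g (sin θ − μ_s cos θ), so P = 255×0.3548/0.9485 = 95.4 N.

P_min ≈ 95.4 N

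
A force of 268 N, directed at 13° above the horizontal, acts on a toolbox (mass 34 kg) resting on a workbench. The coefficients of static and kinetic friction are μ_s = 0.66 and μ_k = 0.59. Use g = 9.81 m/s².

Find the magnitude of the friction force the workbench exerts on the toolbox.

f ≈ 161 N

Vertical equilibrium gives N = m g − P sin α = 273.3 N.
Horizontally, friction must balance P cos α = 261.1 N.
The static-friction limit is μ_s N = 180.3 N.
261.1 > 180.3 N → the toolbox slides; f = μ_k N = 0.59×273.3 = 161 N.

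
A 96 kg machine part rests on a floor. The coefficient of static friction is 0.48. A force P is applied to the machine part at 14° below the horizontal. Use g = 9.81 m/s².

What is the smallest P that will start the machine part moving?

N = m g + P sin α (the push presses the machine part into the floor).
At impending slip, P cos α = μ_s N = μ_s (m g + P sin α).
Solving: P (cos α − μ_s sin α) = μ_s m g → P = 0.48×942/(cos 14° − 0.48 sin 14°) = 452/0.8542 = 529 N.

P ≈ 529 N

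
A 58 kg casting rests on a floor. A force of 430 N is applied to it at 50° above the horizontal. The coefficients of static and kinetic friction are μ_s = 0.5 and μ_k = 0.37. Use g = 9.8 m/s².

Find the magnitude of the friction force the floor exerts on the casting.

The vertical component of P reduces the normal force: N = m g − P sin α = 568.4 − 329.4 = 239 N.
The horizontal driving force is P cos α = 276.4 N, so equilibrium needs friction f = 276.4 N.
μ_s N = 0.5 × 239 = 119.5 N.
The required friction exceeds μ_s N, so the casting moves and f = μ_k N = 88.4 N.

f ≈ 88.4 N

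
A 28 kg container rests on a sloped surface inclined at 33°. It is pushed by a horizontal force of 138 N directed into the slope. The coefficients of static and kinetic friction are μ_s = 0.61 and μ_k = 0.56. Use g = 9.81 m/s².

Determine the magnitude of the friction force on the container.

f ≈ 33.9 N (up the incline)

The horizontal push has a component P sin θ into the surface, so N = m g cos θ + P sin θ = 230.4 + 75.16 = 305.5 N.
Parallel to the incline: P cos θ − m g sin θ = 115.7 − 149.6 = -33.86 N; the friction needed to balance this is 33.86 N acting up the slope.
Maximum static friction: μ_s N = 0.61 × 305.5 = 186.4 N.
|f_req| = 33.86 ≤ 186.4 N → the container is in equilibrium; friction equals the required value.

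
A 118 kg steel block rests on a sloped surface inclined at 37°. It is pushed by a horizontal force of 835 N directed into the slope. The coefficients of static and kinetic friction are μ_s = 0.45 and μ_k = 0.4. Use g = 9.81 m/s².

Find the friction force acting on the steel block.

Normal direction: N = m g cos θ + P sin θ = 1427 N.
Along the incline, the net driving force (taking up-slope positive) is P cos θ − m g sin θ = 666.9 − 696.6 = -29.79 N, so equilibrium requires friction f = 29.79 N (up-slope).
The limit of static friction is μ_s N = 642.2 N.
|f_req| = 29.79 ≤ 642.2 N → the steel block is in equilibrium; friction equals the required value.

f ≈ 29.8 N (up the incline)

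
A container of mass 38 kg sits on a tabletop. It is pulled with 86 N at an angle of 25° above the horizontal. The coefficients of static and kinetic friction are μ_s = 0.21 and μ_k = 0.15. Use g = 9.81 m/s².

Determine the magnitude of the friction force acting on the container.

f ≈ 50.5 N

N = m g − P sin α = 372.8 − 86×sin 25° = 336.4 N.
Horizontally, friction must balance P cos α = 77.94 N.
μ_s N = 0.21 × 336.4 = 70.65 N.
The required friction exceeds μ_s N, so the container moves and f = μ_k N = 50.5 N.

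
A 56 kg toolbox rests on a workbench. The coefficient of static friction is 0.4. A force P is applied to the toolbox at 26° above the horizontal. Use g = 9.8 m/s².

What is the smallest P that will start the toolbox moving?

P ≈ 204 N

N = m g − P sin α (the pull lifts the toolbox).
At impending slip, P cos α = μ_s N = μ_s (m g − P sin α).
Solving: P (cos α + μ_s sin α) = μ_s m g → P = 0.4×549/(cos 26° + 0.4 sin 26°) = 220/1.074 = 204 N.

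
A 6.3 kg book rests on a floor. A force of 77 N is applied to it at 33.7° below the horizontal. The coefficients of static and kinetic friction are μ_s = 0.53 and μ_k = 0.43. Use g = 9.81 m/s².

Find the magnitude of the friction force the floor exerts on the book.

f ≈ 44.9 N

N = m g + P sin α = 61.8 + 77×sin 33.7° = 104.5 N.
For equilibrium, f = P cos α = 77×cos 33.7° = 64.06 N.
The static-friction limit is μ_s N = 55.4 N.
The required friction exceeds μ_s N, so the book moves and f = μ_k N = 44.9 N.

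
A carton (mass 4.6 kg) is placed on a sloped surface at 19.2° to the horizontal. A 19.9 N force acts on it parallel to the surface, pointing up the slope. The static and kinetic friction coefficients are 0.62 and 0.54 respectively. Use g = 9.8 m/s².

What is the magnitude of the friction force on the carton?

The normal reaction is N = m g cos θ = 42.57 N.
The friction needed for equilibrium is m g sin θ − P = 14.83 − 19.9 = -5.075 N, measured positive up-slope.
Maximum static friction available: μ_s N = 0.62 × 42.57 = 26.39 N.
Since |-5.075| ≤ 26.39 N, static friction is sufficient; f equals the required value, not μ_s N.

f ≈ 5.07 N (down the incline)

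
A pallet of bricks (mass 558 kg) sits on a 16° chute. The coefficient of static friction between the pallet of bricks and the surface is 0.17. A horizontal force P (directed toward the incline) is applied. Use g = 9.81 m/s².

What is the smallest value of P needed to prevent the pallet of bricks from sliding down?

P_min ≈ 609 N

The pallet of bricks tends to slide down (tan θ > μ_s), so at the point of impending slip friction acts up-slope at its limit: f = μ_s N.
Perpendicular to the incline: N = m g cos θ + P sin θ.
Along the incline: P cos θ + μ_s N = m g sin θ, i.e. P cos θ + μ_s (m g cos θ + P sin θ) = m g sin θ.
Solving, P (cos θ + μ_s sin θ) = m g (sin θ − μ_s cos θ), so P = 5470×0.1122/1.008 = 609 N.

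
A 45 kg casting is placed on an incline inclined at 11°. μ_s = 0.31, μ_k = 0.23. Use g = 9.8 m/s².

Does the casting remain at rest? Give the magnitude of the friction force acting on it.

N = m g cos θ = 433 N.
Down-slope weight component: m g sin θ = 84.1 N.
μ_s N = 134 N.
84.1 ≤ 134 N, so it stays put; friction = 84.1 N.

f ≈ 84.1 N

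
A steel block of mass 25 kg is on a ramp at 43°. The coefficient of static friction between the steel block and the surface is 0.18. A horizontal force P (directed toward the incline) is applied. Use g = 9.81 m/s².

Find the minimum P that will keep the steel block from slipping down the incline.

P_min ≈ 158 N

The steel block tends to slide down (tan θ > μ_s), so at the point of impending slip friction acts up-slope at its limit: f = μ_s N.
Perpendicular to the incline: N = m g cos θ + P sin θ.
Along the incline: P cos θ + μ_s N = m g sin θ, i.e. P cos θ + μ_s (m g cos θ + P sin θ) = m g sin θ.
Solving, P (cos θ + μ_s sin θ) = m g (sin θ − μ_s cos θ), so P = 245×0.5504/0.8541 = 158 N.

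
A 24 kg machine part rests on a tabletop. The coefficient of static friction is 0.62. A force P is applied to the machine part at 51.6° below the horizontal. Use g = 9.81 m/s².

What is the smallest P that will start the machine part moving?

N = m g + P sin α (the push presses the machine part into the tabletop).
At impending slip, P cos α = μ_s N = μ_s (m g + P sin α).
Solving: P (cos α − μ_s sin α) = μ_s m g → P = 0.62×235/(cos 51.6° − 0.62 sin 51.6°) = 146/0.1353 = 1080 N.

P ≈ 1080 N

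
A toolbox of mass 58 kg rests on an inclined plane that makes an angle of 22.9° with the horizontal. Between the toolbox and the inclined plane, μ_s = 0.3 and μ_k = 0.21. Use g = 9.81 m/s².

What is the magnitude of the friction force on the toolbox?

f ≈ 110 N (up the incline)

Perpendicular to the surface, N = m g cos θ = 58·9.81·cos 22.9° = 524.1 N.
Along the slope the weight component is m g sin θ = 221.4 N; friction must supply exactly this, acting up-slope.
Maximum static friction available: μ_s N = 0.3 × 524.1 = 157.2 N.
Since |221.4| > 157.2 N, static friction cannot hold it; the toolbox slides down the incline and kinetic friction applies: f = μ_k N = 0.21 × 524.1 = 110 N.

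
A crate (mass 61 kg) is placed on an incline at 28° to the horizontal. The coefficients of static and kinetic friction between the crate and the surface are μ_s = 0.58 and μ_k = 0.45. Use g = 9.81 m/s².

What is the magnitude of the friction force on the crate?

Perpendicular to the surface, N = m g cos θ = 61·9.81·cos 28° = 528.4 N.
For equilibrium along the incline, friction must balance the weight component: f = m g sin θ = 280.9 N up the slope.
Static friction can supply at most μ_s N = 306.5 N.
Since |280.9| ≤ 306.5 N, no slip — friction simply equals what equilibrium demands.

f ≈ 281 N (up the incline)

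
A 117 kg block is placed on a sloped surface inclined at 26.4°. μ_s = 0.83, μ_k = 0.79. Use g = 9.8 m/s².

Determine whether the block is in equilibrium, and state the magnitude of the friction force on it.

f ≈ 510 N

N = m g cos θ = 1030 N.
Down-slope weight component: m g sin θ = 510 N.
μ_s N = 852 N.
510 ≤ 852 N, so it stays put; friction = 510 N.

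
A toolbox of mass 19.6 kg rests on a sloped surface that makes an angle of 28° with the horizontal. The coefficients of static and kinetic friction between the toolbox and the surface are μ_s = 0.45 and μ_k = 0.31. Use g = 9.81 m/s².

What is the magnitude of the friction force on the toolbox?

The normal reaction is N = m g cos θ = 169.8 N.
For equilibrium along the incline, friction must balance the weight component: f = m g sin θ = 90.27 N up the slope.
Maximum static friction available: μ_s N = 0.45 × 169.8 = 76.4 N.
Since |90.27| > 76.4 N, static friction cannot hold it; the toolbox slides down the incline and kinetic friction applies: f = μ_k N = 0.31 × 169.8 = 52.6 N.

f ≈ 52.6 N (up the incline)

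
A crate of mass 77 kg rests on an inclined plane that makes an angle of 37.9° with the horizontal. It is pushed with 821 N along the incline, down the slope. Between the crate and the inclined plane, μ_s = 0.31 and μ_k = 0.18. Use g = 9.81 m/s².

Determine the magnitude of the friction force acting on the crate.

f ≈ 107 N (up the incline)

The normal reaction is N = m g cos θ = 596.1 N.
The friction needed for equilibrium is m g sin θ + P = 464 + 821 = 1285 N, measured positive up-slope.
The static-friction ceiling is μ_s N = 0.31 × 596.1 = 184.8 N.
Since |1285| > 184.8 N, static friction cannot hold it; the crate slides down the incline and kinetic friction applies: f = μ_k N = 0.18 × 596.1 = 107 N.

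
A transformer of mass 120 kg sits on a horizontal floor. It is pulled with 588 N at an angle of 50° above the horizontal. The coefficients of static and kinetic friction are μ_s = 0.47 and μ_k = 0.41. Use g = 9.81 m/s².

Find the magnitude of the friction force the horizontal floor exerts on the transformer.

f ≈ 298 N

The vertical component of P reduces the normal force: N = m g − P sin α = 1177 − 450.4 = 726.8 N.
The horizontal driving force is P cos α = 378 N, so equilibrium needs friction f = 378 N.
μ_s N = 0.47 × 726.8 = 341.6 N.
The required friction exceeds μ_s N, so the transformer moves and f = μ_k N = 298 N.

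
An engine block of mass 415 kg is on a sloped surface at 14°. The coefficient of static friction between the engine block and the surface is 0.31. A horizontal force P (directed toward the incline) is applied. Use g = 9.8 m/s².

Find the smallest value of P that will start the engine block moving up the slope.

P ≈ 2470 N

At impending motion up the slope, friction acts down-slope at its limit: f = μ_s N.
Perpendicular to the incline: N = m g cos θ + P sin θ.
Along the incline: P cos θ = m g sin θ + μ_s N = m g sin θ + μ_s (m g cos θ + P sin θ).
Solving, P (cos θ − μ_s sin θ) = m g (sin θ + μ_s cos θ), so P = 415×9.8×(sin 14° + 0.31 cos 14°)/(cos 14° − 0.31 sin 14°) = 4070×0.5427/0.8953 = 2470 N.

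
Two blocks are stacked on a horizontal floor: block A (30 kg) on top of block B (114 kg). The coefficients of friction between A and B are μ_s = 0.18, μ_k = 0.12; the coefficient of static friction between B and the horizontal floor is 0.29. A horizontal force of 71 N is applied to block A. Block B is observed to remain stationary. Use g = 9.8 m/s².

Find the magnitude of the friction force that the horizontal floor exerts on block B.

f ≈ 35.3 N

Normal force at the A–B interface: N₁ = m_A g = 294 N.
Maximum static friction on A from B: μ_s N₁ = 0.18×294 = 52.92 N.
P = 71 N exceeds that limit, so A slips over B and the interface friction becomes kinetic: f₁ = μ_k N₁ = 0.12×294 = 35.3 N.
By Newton's third law B feels 35.3 N forward from A. With B stationary, the floor's static friction on B balances it: f₂ = 35.3 N (well within μ_s(m_A+m_B)g = 409.2 N).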